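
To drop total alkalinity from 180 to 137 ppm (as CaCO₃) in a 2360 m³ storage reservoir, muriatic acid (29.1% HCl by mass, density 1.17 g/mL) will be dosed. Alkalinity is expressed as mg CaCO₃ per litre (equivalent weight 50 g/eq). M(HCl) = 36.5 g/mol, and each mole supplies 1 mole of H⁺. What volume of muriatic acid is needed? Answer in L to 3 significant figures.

218 L

Volume: 2360 m³ = 2,360,000 L.
Alkalinity to neutralize: (180 − 137) = 43 mg/L as CaCO₃ × 2,360,000 L = 101,500 g as CaCO₃.
Equivalents of H⁺ required: 101,500 ÷ 50 g/eq = 2030 eq = 2030 mol HCl.
Mass of HCl: 2030 × 36.5 = 74,080 g.
Mass of 29.1% solution: 74,080 / 0.291 = 254,600 g.
Volume: 254,600 g ÷ 1.17 g/mL = 217,600 mL.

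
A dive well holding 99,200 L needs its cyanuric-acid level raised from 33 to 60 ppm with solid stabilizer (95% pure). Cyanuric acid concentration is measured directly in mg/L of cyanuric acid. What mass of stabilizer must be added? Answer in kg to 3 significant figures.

CYA to add: (60 − 33) = 27 mg/L × 99,200 L = 2678 g cyanuric acid.
At 95% purity: 2678 / 0.95 = 2819 g product.

2.82 kg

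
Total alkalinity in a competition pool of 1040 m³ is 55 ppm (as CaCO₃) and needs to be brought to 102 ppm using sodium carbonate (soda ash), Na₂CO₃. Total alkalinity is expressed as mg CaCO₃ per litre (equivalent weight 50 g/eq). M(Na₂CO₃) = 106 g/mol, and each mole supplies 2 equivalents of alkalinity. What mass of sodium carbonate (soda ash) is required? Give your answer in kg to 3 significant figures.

Volume: 1040 m³ = 1,040,000 L.
Alkalinity to add: (102 − 55) = 47 mg/L as CaCO₃ × 1,040,000 L = 48,880 g as CaCO₃.
Equivalents: 48,880 g ÷ 50 g/eq = 977.6 eq.
Each mole of Na₂CO₃ supplies 2 eq, so 977.6 / 2 = 488.8 mol.
Mass: 488.8 mol × 106 g/mol = 51,810 g.

51.8 kg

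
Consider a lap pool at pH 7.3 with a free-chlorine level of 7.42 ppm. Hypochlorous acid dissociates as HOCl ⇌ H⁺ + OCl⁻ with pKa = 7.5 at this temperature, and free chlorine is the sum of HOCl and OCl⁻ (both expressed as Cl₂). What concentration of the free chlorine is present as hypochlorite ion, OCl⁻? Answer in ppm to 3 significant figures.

[OCl⁻]/[HOCl] = 10^(pH − pKa) = 10^(7.3 − 7.5) = 10^-0.20 = 0.631.
Fraction as HOCl = 1 / (1 + 0.631) = 0.6131.
OCl⁻ = (1 − 0.6131) × 7.42 ppm = 2.871 ppm.

2.87 ppm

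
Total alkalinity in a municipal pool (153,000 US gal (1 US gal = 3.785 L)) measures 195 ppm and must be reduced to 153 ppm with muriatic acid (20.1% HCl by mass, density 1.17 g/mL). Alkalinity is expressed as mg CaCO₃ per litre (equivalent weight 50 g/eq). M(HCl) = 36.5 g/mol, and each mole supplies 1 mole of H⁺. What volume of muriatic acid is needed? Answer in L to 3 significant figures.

75.5 L

Volume: 153,000 US gal × 3.785 L/gal = 579,105 L.
Alkalinity to neutralize: (195 − 153) = 42 mg/L as CaCO₃ × 579,105 L = 24,320 g as CaCO₃.
Equivalents of H⁺ required: 24,320 ÷ 50 g/eq = 486.4 eq = 486.4 mol HCl.
Mass of HCl: 486.4 × 36.5 = 17,760 g.
Mass of 20.1% solution: 17,760 / 0.201 = 88,340 g.
Volume: 88,340 g ÷ 1.17 g/mL = 75,500 mL.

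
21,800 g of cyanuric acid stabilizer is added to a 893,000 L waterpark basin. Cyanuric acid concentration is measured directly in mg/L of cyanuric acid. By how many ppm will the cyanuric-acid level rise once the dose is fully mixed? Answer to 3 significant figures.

24.4 ppm

Rise: 21,800 g / 893,000 L × 1000 = 24.41 mg/L.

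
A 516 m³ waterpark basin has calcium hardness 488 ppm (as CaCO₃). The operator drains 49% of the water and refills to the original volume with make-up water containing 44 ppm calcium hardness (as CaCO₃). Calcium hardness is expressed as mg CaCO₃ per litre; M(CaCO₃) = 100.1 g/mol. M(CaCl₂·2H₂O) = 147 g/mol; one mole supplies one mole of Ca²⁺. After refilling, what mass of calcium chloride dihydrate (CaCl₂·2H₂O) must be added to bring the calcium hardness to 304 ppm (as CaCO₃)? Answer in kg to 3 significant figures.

25.4 kg

Volume: 516 m³ = 516,000 L.
After draining 49% and refilling: 488 × 0.51 + 44 × 0.49 = 270.44 ppm.
Deficit to target: 304 − 270.44 = 33.56 mg/L.
As CaCO₃: 33.56 mg/L × 516,000 L = 17,320 g; ÷ 100.1 = 173 mol Ca²⁺.
Mass: 173 × 147 = 25,430 g.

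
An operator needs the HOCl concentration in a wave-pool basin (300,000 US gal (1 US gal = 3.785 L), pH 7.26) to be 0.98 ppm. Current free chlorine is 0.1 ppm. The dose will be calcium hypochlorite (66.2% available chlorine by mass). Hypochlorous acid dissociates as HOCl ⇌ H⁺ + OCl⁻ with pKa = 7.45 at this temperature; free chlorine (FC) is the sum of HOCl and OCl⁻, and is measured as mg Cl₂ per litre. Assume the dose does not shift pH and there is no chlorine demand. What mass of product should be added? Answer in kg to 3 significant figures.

2.59 kg

Volume: 300,000 US gal × 3.785 L/gal = 1,135,500 L.
[OCl⁻]/[HOCl] = 10^(pH − pKa) = 10^(7.26 − 7.45) = 0.6457; fraction as HOCl = 1/(1 + 0.6457) = 0.6077.
Free chlorine required for 0.98 ppm HOCl: 0.98 / 0.6077 = 1.613 ppm.
FC to add: 1.613 − 0.1 = 1.513 mg/L as Cl₂.
Cl₂ equivalent: 1.513 mg/L × 1,135,500 L = 1718 g.
Product at 66.2% available Cl: 1718 / 0.662 = 2595 g.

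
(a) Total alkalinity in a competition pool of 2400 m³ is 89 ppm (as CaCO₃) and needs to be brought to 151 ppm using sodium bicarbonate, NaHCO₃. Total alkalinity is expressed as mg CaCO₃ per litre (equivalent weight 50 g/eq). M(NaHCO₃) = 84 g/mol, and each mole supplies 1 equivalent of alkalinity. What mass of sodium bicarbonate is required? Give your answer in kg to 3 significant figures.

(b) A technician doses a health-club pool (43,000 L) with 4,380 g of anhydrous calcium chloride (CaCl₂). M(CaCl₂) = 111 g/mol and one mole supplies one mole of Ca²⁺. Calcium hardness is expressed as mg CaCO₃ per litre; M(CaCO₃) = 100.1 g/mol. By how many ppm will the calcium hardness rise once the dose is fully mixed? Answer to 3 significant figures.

(a) 250 kg; (b) 91.9 ppm

(a) Volume: 2400 m³ = 2,400,000 L.
(a) Alkalinity to add: (151 − 89) = 62 mg/L as CaCO₃ × 2,400,000 L = 148,800 g as CaCO₃.
(a) Equivalents: 148,800 g ÷ 50 g/eq = 2976 eq.
(a) NaHCO₃ supplies 1 eq per mole → 2976 mol.
(a) Mass: 2976 mol × 84 g/mol = 250,000 g.

(b) Moles of Ca²⁺: 4,380 g ÷ 111 g/mol = 39.46 mol.
(b) As CaCO₃: 39.46 mol × 100.1 g/mol = 3950 g.
(b) Rise: 3950 g / 43,000 L × 1000 = 91.86 mg/L.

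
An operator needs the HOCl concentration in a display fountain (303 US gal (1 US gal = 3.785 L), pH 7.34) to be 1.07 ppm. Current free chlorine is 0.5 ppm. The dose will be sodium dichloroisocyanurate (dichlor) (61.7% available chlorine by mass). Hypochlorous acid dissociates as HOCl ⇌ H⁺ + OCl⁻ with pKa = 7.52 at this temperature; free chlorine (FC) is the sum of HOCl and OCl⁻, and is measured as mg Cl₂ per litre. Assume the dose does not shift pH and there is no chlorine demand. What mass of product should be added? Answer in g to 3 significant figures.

2.37 g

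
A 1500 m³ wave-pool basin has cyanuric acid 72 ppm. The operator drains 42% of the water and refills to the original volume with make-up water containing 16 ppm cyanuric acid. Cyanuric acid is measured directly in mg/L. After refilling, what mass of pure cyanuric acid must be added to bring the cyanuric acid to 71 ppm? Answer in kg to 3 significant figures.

Volume: 1500 m³ = 1,500,000 L.
After draining 42% and refilling: 72 × 0.58 + 16 × 0.42 = 48.48 ppm.
Deficit to target: 71 − 48.48 = 22.52 mg/L.
Mass: 22.52 mg/L × 1,500,000 L = 33,780 g cyanuric acid.

33.8 kg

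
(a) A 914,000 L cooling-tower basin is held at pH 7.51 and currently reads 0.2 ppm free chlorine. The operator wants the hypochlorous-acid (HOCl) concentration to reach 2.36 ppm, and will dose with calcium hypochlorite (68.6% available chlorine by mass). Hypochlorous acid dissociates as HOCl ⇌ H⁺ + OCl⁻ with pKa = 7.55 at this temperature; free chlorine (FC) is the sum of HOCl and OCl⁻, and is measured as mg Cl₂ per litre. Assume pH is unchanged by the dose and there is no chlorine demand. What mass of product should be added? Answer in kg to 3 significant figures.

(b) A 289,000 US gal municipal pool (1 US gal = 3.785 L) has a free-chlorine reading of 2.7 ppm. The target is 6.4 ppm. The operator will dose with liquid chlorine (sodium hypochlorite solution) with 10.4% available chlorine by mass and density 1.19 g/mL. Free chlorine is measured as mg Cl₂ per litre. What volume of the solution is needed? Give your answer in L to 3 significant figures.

(a) [OCl⁻]/[HOCl] = 10^(pH − pKa) = 10^(7.51 − 7.55) = 0.912; fraction as HOCl = 1/(1 + 0.912) = 0.523.
(a) Free chlorine required for 2.36 ppm HOCl: 2.36 / 0.523 = 4.512 ppm.
(a) FC to add: 4.512 − 0.2 = 4.312 mg/L as Cl₂.
(a) Cl₂ equivalent: 4.312 mg/L × 914,000 L = 3941 g.
(a) Product at 68.6% available Cl: 3941 / 0.686 = 5746 g.

(b) Volume: 289,000 US gal × 3.785 L/gal = 1,093,865 L.
(b) Chlorine deficit: 6.4 − 2.7 = 3.7 ppm = 3.7 mg/L as Cl₂.
(b) Cl₂ equivalent needed: 3.7 mg/L × 1,093,865 L = 4,047,000 mg = 4047 g.
(b) Product at 10.4% available chlorine: 4047 / 0.104 = 38,920 g.
(b) Volume at density 1.19 g/mL: 38,920 g ÷ 1.19 g/mL = 32,700 mL.

(a) 5.75 kg; (b) 32.7 L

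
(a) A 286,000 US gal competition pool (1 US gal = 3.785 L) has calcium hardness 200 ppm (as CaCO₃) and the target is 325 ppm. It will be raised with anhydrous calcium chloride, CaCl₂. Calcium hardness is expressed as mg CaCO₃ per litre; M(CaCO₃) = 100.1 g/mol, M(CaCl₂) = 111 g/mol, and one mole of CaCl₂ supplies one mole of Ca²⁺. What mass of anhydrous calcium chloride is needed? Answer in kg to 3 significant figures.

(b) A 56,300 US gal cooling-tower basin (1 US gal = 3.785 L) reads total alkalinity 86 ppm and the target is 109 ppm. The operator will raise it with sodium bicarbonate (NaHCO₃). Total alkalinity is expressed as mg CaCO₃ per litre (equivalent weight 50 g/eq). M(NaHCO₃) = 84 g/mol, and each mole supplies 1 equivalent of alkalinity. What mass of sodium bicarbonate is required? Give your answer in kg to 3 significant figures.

(a) 150 kg; (b) 8.23 kg

(a) Volume: 286,000 US gal × 3.785 L/gal = 1,082,510 L.
(a) Hardness to add: (325 − 200) = 125 mg/L as CaCO₃ × 1,082,510 L = 135,300 g as CaCO₃.
(a) Moles of Ca²⁺ (1 mol Ca²⁺ ≡ 1 mol CaCO₃): 135,300 / 100.1 g/mol = 1352 mol.
(a) Mass of CaCl₂: 1352 × 111 = 150,000 g.

(b) Volume: 56,300 US gal × 3.785 L/gal = 213,096 L.
(b) Alkalinity to add: (109 − 86) = 23 mg/L as CaCO₃ × 213,096 L = 4901 g as CaCO₃.
(b) Equivalents: 4901 g ÷ 50 g/eq = 98.02 eq.
(b) NaHCO₃ supplies 1 eq per mole → 98.02 mol.
(b) Mass: 98.02 mol × 84 g/mol = 8234 g.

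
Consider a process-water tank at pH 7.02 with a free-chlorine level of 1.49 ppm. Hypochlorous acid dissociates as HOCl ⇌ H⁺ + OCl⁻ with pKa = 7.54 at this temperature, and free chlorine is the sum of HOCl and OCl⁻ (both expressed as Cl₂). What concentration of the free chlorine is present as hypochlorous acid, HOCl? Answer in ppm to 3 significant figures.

1.14 ppm

[OCl⁻]/[HOCl] = 10^(pH − pKa) = 10^(7.02 − 7.54) = 10^-0.52 = 0.302.
Fraction as HOCl = 1 / (1 + 0.302) = 0.7681.
HOCl = 0.7681 × 1.49 ppm = 1.144 ppm.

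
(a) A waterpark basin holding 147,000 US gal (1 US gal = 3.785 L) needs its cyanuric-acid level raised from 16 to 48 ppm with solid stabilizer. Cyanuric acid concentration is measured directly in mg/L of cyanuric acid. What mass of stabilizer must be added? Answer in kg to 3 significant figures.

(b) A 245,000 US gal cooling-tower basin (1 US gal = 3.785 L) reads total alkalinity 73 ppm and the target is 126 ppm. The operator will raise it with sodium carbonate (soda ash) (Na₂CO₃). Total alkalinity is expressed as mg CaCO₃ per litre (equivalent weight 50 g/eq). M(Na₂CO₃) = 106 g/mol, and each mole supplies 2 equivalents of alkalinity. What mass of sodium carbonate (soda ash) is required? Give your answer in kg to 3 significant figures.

(a) Volume: 147,000 US gal × 3.785 L/gal = 556,395 L.
(a) CYA to add: (48 − 16) = 32 mg/L × 556,395 L = 17,800 g cyanuric acid.

(b) Volume: 245,000 US gal × 3.785 L/gal = 927,325 L.
(b) Alkalinity to add: (126 − 73) = 53 mg/L as CaCO₃ × 927,325 L = 49,150 g as CaCO₃.
(b) Equivalents: 49,150 g ÷ 50 g/eq = 983 eq.
(b) Each mole of Na₂CO₃ supplies 2 eq, so 983 / 2 = 491.5 mol.
(b) Mass: 491.5 mol × 106 g/mol = 52,100 g.

(a) 17.8 kg; (b) 52.1 kg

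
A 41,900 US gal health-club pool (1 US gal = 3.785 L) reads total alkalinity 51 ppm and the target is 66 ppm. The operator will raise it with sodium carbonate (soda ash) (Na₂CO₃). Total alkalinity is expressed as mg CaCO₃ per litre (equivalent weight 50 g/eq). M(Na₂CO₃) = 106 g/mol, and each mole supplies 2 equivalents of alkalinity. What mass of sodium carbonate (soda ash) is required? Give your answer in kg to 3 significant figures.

2.52 kg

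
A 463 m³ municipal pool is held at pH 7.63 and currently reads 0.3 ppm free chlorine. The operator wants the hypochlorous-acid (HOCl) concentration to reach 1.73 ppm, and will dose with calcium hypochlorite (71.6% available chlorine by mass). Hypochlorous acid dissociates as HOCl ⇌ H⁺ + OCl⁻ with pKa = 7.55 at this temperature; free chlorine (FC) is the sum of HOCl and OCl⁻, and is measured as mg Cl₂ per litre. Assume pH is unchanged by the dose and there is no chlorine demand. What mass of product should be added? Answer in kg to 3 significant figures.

Volume: 463 m³ = 463,000 L.
[OCl⁻]/[HOCl] = 10^(pH − pKa) = 10^(7.63 − 7.55) = 1.202; fraction as HOCl = 1/(1 + 1.202) = 0.4541.
Free chlorine required for 1.73 ppm HOCl: 1.73 / 0.4541 = 3.81 ppm.
FC to add: 3.81 − 0.3 = 3.51 mg/L as Cl₂.
Cl₂ equivalent: 3.51 mg/L × 463,000 L = 1625 g.
Product at 71.6% available Cl: 1625 / 0.716 = 2270 g.

2.27 kg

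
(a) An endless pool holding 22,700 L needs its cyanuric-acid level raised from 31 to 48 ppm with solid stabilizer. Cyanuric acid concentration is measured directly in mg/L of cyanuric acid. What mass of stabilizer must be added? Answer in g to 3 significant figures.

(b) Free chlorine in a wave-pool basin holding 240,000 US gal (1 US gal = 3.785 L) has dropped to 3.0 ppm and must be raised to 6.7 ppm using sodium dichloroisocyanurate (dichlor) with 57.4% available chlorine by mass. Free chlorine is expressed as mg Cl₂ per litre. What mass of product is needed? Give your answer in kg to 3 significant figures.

(a) CYA to add: (48 − 31) = 17 mg/L × 22,700 L = 385.9 g cyanuric acid.

(b) Volume: 240,000 US gal × 3.785 L/gal = 908,400 L.
(b) Chlorine deficit: 6.7 − 3.0 = 3.7 ppm = 3.7 mg/L as Cl₂.
(b) Cl₂ equivalent needed: 3.7 mg/L × 908,400 L = 3,361,000 mg = 3361 g.
(b) Product at 57.4% available chlorine: 3361 / 0.574 = 5856 g.

(a) 386 g; (b) 5.86 kg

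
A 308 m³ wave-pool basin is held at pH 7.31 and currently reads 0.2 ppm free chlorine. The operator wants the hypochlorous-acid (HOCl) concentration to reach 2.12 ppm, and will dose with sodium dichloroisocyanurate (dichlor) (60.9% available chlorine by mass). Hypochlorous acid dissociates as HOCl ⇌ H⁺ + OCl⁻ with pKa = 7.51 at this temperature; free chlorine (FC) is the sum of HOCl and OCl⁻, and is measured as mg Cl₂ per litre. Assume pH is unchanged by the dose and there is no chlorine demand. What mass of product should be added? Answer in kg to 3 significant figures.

1.65 kg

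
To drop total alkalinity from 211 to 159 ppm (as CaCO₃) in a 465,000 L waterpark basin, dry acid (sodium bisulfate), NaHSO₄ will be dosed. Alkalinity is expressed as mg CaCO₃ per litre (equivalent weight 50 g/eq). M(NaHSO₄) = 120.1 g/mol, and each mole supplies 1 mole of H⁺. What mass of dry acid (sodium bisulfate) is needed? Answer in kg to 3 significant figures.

Alkalinity to neutralize: (211 − 159) = 52 mg/L as CaCO₃ × 465,000 L = 24,180 g as CaCO₃.
Equivalents of H⁺ required: 24,180 ÷ 50 g/eq = 483.6 eq = 483.6 mol NaHSO₄.
Mass of NaHSO₄: 483.6 × 120.1 = 58,080 g.

58.1 kg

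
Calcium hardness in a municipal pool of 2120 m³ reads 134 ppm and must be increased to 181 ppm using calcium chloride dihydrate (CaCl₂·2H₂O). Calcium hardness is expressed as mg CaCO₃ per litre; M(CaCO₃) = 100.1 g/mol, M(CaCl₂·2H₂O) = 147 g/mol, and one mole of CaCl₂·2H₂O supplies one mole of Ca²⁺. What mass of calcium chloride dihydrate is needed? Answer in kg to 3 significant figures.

146 kg

Volume: 2120 m³ = 2,120,000 L.
Hardness to add: (181 − 134) = 47 mg/L as CaCO₃ × 2,120,000 L = 99,640 g as CaCO₃.
Moles of Ca²⁺ (1 mol Ca²⁺ ≡ 1 mol CaCO₃): 99,640 / 100.1 g/mol = 995.4 mol.
Mass of CaCl₂·2H₂O: 995.4 × 147 = 146,300 g.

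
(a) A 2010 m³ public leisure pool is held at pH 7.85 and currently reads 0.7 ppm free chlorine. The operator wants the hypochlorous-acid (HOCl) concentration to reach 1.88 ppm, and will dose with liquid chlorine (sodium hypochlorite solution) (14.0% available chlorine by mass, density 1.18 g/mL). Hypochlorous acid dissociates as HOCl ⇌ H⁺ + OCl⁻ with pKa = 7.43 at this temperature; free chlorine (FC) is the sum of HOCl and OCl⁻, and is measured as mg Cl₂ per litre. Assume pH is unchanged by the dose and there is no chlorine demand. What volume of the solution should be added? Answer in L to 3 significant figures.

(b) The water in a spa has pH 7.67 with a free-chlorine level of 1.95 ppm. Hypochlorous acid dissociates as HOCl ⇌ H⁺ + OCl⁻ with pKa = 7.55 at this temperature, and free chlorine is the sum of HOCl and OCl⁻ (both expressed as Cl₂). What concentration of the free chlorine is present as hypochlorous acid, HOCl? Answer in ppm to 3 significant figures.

(a) Volume: 2010 m³ = 2,010,000 L.
(a) [OCl⁻]/[HOCl] = 10^(pH − pKa) = 10^(7.85 − 7.43) = 2.63; fraction as HOCl = 1/(1 + 2.63) = 0.2755.
(a) Free chlorine required for 1.88 ppm HOCl: 1.88 / 0.2755 = 6.825 ppm.
(a) FC to add: 6.825 − 0.7 = 6.125 mg/L as Cl₂.
(a) Cl₂ equivalent: 6.125 mg/L × 2,010,000 L = 12,310 g.
(a) Product at 14.0% available Cl: 12,310 / 0.14 = 87,940 g.
(a) Volume: 87,940 g ÷ 1.18 g/mL = 74,520 mL.

(b) [OCl⁻]/[HOCl] = 10^(pH − pKa) = 10^(7.67 − 7.55) = 10^0.12 = 1.318.
(b) Fraction as HOCl = 1 / (1 + 1.318) = 0.4314.
(b) HOCl = 0.4314 × 1.95 ppm = 0.8411 ppm.

(a) 74.5 L; (b) 0.841 ppm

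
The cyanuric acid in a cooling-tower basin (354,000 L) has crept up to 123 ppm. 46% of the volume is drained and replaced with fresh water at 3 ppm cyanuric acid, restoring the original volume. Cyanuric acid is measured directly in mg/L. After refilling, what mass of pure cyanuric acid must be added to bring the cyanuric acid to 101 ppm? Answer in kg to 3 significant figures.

After draining 46% and refilling: 123 × 0.54 + 3 × 0.46 = 67.8 ppm.
Deficit to target: 101 − 67.8 = 33.2 mg/L.
Mass: 33.2 mg/L × 354,000 L = 11,750 g cyanuric acid.

11.8 kg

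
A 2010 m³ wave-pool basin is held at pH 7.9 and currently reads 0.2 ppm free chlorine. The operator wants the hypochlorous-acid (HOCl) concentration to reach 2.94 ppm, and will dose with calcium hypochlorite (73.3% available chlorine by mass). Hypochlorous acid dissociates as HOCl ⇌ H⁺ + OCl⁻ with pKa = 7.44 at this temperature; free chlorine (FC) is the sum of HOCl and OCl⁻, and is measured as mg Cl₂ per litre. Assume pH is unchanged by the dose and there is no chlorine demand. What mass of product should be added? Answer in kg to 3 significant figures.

30.8 kg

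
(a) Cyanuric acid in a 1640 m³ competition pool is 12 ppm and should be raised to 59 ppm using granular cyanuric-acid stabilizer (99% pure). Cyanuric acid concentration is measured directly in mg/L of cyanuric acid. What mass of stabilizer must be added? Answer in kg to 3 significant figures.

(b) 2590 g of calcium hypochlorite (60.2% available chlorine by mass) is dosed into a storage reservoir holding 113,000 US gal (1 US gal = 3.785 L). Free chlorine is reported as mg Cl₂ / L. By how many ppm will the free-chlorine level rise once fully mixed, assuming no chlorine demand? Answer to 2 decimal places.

(a) 77.9 kg; (b) 3.65 ppm

(a) Volume: 1640 m³ = 1,640,000 L.
(a) CYA to add: (59 − 12) = 47 mg/L × 1,640,000 L = 77,080 g cyanuric acid.
(a) At 99% purity: 77,080 / 0.99 = 77,860 g product.

(b) Volume: 113,000 US gal × 3.785 L/gal = 427,705 L.
(b) Available chlorine delivered: 2590 g × 0.602 = 1559 g as Cl₂.
(b) Concentration rise: 1559 g / 427,705 L = 3.645 mg/L = 3.65 ppm.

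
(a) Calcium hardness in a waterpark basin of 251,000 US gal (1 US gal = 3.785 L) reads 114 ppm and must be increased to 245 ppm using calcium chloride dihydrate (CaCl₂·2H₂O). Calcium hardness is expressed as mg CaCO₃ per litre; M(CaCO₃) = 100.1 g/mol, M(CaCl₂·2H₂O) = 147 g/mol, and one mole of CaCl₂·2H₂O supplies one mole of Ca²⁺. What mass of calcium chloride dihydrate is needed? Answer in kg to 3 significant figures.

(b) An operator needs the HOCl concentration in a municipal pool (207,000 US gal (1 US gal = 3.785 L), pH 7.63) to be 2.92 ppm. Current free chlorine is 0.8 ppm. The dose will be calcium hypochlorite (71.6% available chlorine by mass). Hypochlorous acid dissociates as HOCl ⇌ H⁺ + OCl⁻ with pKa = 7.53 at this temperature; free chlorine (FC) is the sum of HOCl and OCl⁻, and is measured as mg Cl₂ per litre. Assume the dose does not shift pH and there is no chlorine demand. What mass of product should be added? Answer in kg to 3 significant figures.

(a) 183 kg; (b) 6.34 kg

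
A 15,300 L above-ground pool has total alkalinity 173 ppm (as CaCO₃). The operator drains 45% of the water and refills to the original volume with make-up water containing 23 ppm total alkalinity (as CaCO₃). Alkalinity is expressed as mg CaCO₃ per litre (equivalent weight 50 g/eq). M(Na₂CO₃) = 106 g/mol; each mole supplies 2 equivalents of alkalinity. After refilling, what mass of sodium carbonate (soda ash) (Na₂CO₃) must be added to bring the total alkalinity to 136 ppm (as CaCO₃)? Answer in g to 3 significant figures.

495 g

After draining 45% and refilling: 173 × 0.55 + 23 × 0.45 = 105.5 ppm.
Deficit to target: 136 − 105.5 = 30.5 mg/L.
As CaCO₃: 30.5 mg/L × 15,300 L = 466.6 g; ÷ 50 g/eq ÷ 2 = 4.667 mol Na₂CO₃.
Mass: 4.667 × 106 = 494.6 g.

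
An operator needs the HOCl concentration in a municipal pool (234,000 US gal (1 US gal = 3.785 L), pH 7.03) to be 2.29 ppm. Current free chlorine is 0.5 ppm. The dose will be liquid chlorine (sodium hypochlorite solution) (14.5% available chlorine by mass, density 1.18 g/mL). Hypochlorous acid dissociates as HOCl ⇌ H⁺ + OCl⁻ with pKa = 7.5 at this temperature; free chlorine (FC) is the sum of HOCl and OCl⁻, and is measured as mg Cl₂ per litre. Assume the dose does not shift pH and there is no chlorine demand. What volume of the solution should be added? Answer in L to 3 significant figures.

13.3 L

Volume: 234,000 US gal × 3.785 L/gal = 885,690 L.
[OCl⁻]/[HOCl] = 10^(pH − pKa) = 10^(7.03 − 7.5) = 0.3388; fraction as HOCl = 1/(1 + 0.3388) = 0.7469.
Free chlorine required for 2.29 ppm HOCl: 2.29 / 0.7469 = 3.066 ppm.
FC to add: 3.066 − 0.5 = 2.566 mg/L as Cl₂.
Cl₂ equivalent: 2.566 mg/L × 885,690 L = 2273 g.
Product at 14.5% available Cl: 2273 / 0.145 = 15,670 g.
Volume: 15,670 g ÷ 1.18 g/mL = 13,280 mL.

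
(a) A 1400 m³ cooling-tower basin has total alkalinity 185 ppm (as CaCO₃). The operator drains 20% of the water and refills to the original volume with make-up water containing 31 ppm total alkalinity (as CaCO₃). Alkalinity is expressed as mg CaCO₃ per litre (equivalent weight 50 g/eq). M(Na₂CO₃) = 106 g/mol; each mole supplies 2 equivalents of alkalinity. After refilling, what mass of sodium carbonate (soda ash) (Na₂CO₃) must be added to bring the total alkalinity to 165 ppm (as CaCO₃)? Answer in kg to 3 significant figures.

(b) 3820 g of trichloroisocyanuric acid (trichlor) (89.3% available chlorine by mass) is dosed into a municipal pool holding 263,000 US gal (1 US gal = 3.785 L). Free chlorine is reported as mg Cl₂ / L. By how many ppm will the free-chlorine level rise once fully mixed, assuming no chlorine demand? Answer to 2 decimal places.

(a) 16.0 kg; (b) 3.43 ppm

(a) Volume: 1400 m³ = 1,400,000 L.
(a) After draining 20% and refilling: 185 × 0.80 + 31 × 0.20 = 154.2 ppm.
(a) Deficit to target: 165 − 154.2 = 10.8 mg/L.
(a) As CaCO₃: 10.8 mg/L × 1,400,000 L = 15,120 g; ÷ 50 g/eq ÷ 2 = 151.2 mol Na₂CO₃.
(a) Mass: 151.2 × 106 = 16,030 g.

(b) Volume: 263,000 US gal × 3.785 L/gal = 995,455 L.
(b) Available chlorine delivered: 3820 g × 0.893 = 3411 g as Cl₂.
(b) Concentration rise: 3411 g / 995,455 L = 3.427 mg/L = 3.43 ppm.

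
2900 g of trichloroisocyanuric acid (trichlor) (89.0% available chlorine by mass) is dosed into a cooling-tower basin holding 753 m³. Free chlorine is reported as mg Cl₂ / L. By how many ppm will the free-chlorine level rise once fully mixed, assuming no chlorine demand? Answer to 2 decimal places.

Volume: 753 m³ = 753,000 L.
Available chlorine delivered: 2900 g × 0.89 = 2581 g as Cl₂.
Concentration rise: 2581 g / 753,000 L = 3.428 mg/L = 3.43 ppm.

3.43 ppm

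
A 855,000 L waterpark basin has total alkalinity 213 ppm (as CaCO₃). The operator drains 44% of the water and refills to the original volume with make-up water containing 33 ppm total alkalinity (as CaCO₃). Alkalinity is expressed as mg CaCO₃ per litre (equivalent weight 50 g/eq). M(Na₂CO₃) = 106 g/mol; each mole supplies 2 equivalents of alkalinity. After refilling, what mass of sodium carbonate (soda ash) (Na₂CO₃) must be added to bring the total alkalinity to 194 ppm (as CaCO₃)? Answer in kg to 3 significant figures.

54.6 kg

After draining 44% and refilling: 213 × 0.56 + 33 × 0.44 = 133.8 ppm.
Deficit to target: 194 − 133.8 = 60.2 mg/L.
As CaCO₃: 60.2 mg/L × 855,000 L = 51,470 g; ÷ 50 g/eq ÷ 2 = 514.7 mol Na₂CO₃.
Mass: 514.7 × 106 = 54,560 g.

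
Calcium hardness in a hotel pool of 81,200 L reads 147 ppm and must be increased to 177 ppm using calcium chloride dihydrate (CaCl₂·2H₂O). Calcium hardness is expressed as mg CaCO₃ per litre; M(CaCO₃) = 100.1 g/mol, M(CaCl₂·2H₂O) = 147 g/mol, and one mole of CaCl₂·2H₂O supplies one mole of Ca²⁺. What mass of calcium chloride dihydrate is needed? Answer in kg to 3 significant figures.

3.58 kg

Hardness to add: (177 − 147) = 30 mg/L as CaCO₃ × 81,200 L = 2436 g as CaCO₃.
Moles of Ca²⁺ (1 mol Ca²⁺ ≡ 1 mol CaCO₃): 2436 / 100.1 g/mol = 24.34 mol.
Mass of CaCl₂·2H₂O: 24.34 × 147 = 3577 g.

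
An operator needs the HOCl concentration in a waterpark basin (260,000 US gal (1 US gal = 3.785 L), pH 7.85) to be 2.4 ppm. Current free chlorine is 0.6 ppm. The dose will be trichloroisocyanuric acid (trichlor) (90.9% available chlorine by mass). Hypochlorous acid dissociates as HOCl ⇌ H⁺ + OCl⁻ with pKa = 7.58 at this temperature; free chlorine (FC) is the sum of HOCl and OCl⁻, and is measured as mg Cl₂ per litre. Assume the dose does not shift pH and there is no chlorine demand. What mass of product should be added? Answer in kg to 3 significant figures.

6.79 kg

Volume: 260,000 US gal × 3.785 L/gal = 984,100 L.
[OCl⁻]/[HOCl] = 10^(pH − pKa) = 10^(7.85 − 7.58) = 1.862; fraction as HOCl = 1/(1 + 1.862) = 0.3494.
Free chlorine required for 2.4 ppm HOCl: 2.4 / 0.3494 = 6.869 ppm.
FC to add: 6.869 − 0.6 = 6.269 mg/L as Cl₂.
Cl₂ equivalent: 6.269 mg/L × 984,100 L = 6169 g.
Product at 90.9% available Cl: 6169 / 0.909 = 6787 g.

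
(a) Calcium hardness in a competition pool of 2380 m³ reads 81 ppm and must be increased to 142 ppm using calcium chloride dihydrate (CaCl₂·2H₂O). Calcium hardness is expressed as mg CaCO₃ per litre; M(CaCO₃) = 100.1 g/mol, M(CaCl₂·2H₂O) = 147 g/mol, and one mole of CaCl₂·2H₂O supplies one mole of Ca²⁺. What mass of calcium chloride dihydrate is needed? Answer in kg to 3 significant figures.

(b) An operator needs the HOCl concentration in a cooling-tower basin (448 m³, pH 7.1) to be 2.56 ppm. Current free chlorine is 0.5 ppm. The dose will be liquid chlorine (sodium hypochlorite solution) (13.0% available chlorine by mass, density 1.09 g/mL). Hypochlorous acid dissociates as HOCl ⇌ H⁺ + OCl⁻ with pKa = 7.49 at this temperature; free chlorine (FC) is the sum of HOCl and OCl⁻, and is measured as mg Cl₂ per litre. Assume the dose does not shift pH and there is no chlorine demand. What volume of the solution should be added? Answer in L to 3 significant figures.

(a) 213 kg; (b) 9.81 L

(a) Volume: 2380 m³ = 2,380,000 L.
(a) Hardness to add: (142 − 81) = 61 mg/L as CaCO₃ × 2,380,000 L = 145,200 g as CaCO₃.
(a) Moles of Ca²⁺ (1 mol Ca²⁺ ≡ 1 mol CaCO₃): 145,200 / 100.1 g/mol = 1450 mol.
(a) Mass of CaCl₂·2H₂O: 1450 × 147 = 213,200 g.

(b) Volume: 448 m³ = 448,000 L.
(b) [OCl⁻]/[HOCl] = 10^(pH − pKa) = 10^(7.1 − 7.49) = 0.4074; fraction as HOCl = 1/(1 + 0.4074) = 0.7105.
(b) Free chlorine required for 2.56 ppm HOCl: 2.56 / 0.7105 = 3.603 ppm.
(b) FC to add: 3.603 − 0.5 = 3.103 mg/L as Cl₂.
(b) Cl₂ equivalent: 3.103 mg/L × 448,000 L = 1390 g.
(b) Product at 13.0% available Cl: 1390 / 0.13 = 10,690 g.
(b) Volume: 10,690 g ÷ 1.09 g/mL = 9810 mL.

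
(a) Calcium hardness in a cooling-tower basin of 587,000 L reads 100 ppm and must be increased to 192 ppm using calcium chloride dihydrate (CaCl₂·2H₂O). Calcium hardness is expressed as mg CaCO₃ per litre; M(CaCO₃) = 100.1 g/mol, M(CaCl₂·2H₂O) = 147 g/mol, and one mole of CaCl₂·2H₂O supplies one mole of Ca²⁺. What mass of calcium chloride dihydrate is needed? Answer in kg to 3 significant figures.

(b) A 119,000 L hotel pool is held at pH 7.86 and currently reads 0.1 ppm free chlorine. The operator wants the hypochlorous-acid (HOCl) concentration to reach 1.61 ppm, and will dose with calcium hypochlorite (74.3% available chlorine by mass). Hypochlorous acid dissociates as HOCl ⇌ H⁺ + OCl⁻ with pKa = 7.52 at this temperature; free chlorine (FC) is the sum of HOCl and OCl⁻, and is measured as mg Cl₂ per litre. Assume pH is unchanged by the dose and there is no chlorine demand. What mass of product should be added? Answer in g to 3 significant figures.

(a) Hardness to add: (192 − 100) = 92 mg/L as CaCO₃ × 587,000 L = 54,000 g as CaCO₃.
(a) Moles of Ca²⁺ (1 mol Ca²⁺ ≡ 1 mol CaCO₃): 54,000 / 100.1 g/mol = 539.5 mol.
(a) Mass of CaCl₂·2H₂O: 539.5 × 147 = 79,310 g.

(b) [OCl⁻]/[HOCl] = 10^(pH − pKa) = 10^(7.86 − 7.52) = 2.188; fraction as HOCl = 1/(1 + 2.188) = 0.3137.
(b) Free chlorine required for 1.61 ppm HOCl: 1.61 / 0.3137 = 5.132 ppm.
(b) FC to add: 5.132 − 0.1 = 5.032 mg/L as Cl₂.
(b) Cl₂ equivalent: 5.032 mg/L × 119,000 L = 598.8 g.
(b) Product at 74.3% available Cl: 598.8 / 0.743 = 806 g.

(a) 79.3 kg; (b) 806 g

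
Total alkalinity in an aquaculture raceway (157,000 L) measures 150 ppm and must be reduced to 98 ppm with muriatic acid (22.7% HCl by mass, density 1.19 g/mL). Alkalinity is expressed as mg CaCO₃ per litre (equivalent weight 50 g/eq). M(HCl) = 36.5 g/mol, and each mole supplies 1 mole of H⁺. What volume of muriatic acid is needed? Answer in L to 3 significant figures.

Alkalinity to neutralize: (150 − 98) = 52 mg/L as CaCO₃ × 157,000 L = 8164 g as CaCO₃.
Equivalents of H⁺ required: 8164 ÷ 50 g/eq = 163.3 eq = 163.3 mol HCl.
Mass of HCl: 163.3 × 36.5 = 5960 g.
Mass of 22.7% solution: 5960 / 0.227 = 26,250 g.
Volume: 26,250 g ÷ 1.19 g/mL = 22,060 mL.

22.1 L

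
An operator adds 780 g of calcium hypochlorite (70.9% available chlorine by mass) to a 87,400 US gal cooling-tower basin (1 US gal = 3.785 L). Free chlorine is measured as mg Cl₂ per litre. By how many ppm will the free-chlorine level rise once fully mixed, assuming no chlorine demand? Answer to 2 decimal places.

Volume: 87,400 US gal × 3.785 L/gal = 330,809 L.
Available chlorine delivered: 780 g × 0.709 = 553 g as Cl₂.
Concentration rise: 553 g / 330,809 L = 1.672 mg/L = 1.67 ppm.

1.67 ppm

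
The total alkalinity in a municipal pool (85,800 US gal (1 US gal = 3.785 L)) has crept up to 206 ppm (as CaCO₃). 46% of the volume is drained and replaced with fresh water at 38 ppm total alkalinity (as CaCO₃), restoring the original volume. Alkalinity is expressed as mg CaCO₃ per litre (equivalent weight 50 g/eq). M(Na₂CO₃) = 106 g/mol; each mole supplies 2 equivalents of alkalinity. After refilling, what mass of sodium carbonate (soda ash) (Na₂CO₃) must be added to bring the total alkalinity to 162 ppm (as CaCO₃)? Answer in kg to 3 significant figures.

11.5 kg

Volume: 85,800 US gal × 3.785 L/gal = 324,753 L.
After draining 46% and refilling: 206 × 0.54 + 38 × 0.46 = 128.72 ppm.
Deficit to target: 162 − 128.72 = 33.28 mg/L.
As CaCO₃: 33.28 mg/L × 324,753 L = 10,810 g; ÷ 50 g/eq ÷ 2 = 108.1 mol Na₂CO₃.
Mass: 108.1 × 106 = 11,460 g.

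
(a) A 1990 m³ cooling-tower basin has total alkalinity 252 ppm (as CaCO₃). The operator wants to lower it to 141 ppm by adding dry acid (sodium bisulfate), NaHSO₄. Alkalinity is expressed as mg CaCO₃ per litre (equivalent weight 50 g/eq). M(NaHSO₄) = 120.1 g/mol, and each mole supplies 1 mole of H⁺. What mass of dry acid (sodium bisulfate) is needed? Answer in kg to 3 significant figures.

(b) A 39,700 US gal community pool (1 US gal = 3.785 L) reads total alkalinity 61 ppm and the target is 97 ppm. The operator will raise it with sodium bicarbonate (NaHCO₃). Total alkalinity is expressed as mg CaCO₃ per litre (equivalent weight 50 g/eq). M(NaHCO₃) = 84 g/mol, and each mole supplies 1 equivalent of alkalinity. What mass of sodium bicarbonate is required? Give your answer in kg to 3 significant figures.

(a) Volume: 1990 m³ = 1,990,000 L.
(a) Alkalinity to neutralize: (252 − 141) = 111 mg/L as CaCO₃ × 1,990,000 L = 220,900 g as CaCO₃.
(a) Equivalents of H⁺ required: 220,900 ÷ 50 g/eq = 4418 eq = 4418 mol NaHSO₄.
(a) Mass of NaHSO₄: 4418 × 120.1 = 530,600 g.

(b) Volume: 39,700 US gal × 3.785 L/gal = 150,264 L.
(b) Alkalinity to add: (97 − 61) = 36 mg/L as CaCO₃ × 150,264 L = 5410 g as CaCO₃.
(b) Equivalents: 5410 g ÷ 50 g/eq = 108.2 eq.
(b) NaHCO₃ supplies 1 eq per mole → 108.2 mol.
(b) Mass: 108.2 mol × 84 g/mol = 9088 g.

(a) 531 kg; (b) 9.09 kg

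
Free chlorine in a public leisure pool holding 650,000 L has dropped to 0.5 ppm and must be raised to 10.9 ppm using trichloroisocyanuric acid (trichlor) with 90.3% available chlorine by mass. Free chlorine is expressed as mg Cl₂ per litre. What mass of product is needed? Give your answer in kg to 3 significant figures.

Chlorine deficit: 10.9 − 0.5 = 10.4 ppm = 10.4 mg/L as Cl₂.
Cl₂ equivalent needed: 10.4 mg/L × 650,000 L = 6,760,000 mg = 6760 g.
Product at 90.3% available chlorine: 6760 / 0.903 = 7486 g.

7.49 kg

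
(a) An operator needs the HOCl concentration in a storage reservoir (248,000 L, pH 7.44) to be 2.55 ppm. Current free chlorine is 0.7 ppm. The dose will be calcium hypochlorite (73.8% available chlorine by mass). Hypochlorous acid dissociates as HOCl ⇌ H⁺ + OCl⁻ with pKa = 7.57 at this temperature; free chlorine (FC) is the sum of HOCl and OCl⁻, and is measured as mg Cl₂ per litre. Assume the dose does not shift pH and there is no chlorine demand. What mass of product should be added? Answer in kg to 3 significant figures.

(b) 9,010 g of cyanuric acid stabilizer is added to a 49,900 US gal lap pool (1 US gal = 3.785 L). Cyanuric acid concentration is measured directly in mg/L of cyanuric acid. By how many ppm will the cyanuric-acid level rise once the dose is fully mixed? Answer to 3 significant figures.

(a) [OCl⁻]/[HOCl] = 10^(pH − pKa) = 10^(7.44 − 7.57) = 0.7413; fraction as HOCl = 1/(1 + 0.7413) = 0.5743.
(a) Free chlorine required for 2.55 ppm HOCl: 2.55 / 0.5743 = 4.44 ppm.
(a) FC to add: 4.44 − 0.7 = 3.74 mg/L as Cl₂.
(a) Cl₂ equivalent: 3.74 mg/L × 248,000 L = 927.6 g.
(a) Product at 73.8% available Cl: 927.6 / 0.738 = 1257 g.

(b) Volume: 49,900 US gal × 3.785 L/gal = 188,872 L.
(b) Rise: 9,010 g / 188,872 L × 1000 = 47.7 mg/L.

(a) 1.26 kg; (b) 47.7 ppm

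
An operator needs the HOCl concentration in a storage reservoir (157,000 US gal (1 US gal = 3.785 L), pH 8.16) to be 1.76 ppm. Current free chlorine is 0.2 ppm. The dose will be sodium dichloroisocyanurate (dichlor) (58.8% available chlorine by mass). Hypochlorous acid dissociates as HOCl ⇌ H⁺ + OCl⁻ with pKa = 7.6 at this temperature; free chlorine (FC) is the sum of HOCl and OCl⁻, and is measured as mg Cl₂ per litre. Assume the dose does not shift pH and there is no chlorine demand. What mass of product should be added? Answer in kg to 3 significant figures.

Volume: 157,000 US gal × 3.785 L/gal = 594,245 L.
[OCl⁻]/[HOCl] = 10^(pH − pKa) = 10^(8.16 − 7.6) = 3.631; fraction as HOCl = 1/(1 + 3.631) = 0.2159.
Free chlorine required for 1.76 ppm HOCl: 1.76 / 0.2159 = 8.15 ppm.
FC to add: 8.15 − 0.2 = 7.95 mg/L as Cl₂.
Cl₂ equivalent: 7.95 mg/L × 594,245 L = 4724 g.
Product at 58.8% available Cl: 4724 / 0.588 = 8035 g.

8.03 kg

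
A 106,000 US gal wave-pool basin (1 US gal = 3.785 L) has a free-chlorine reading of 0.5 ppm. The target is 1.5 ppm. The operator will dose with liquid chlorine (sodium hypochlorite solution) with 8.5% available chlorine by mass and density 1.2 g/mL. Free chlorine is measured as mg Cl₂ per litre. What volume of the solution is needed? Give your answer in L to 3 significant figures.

3.93 L

Volume: 106,000 US gal × 3.785 L/gal = 401,210 L.
Chlorine deficit: 1.5 − 0.5 = 1 ppm = 1 mg/L as Cl₂.
Cl₂ equivalent needed: 1 mg/L × 401,210 L = 401,200 mg = 401.2 g.
Product at 8.5% available chlorine: 401.2 / 0.085 = 4720 g.
Volume at density 1.2 g/mL: 4720 g ÷ 1.2 g/mL = 3933 mL.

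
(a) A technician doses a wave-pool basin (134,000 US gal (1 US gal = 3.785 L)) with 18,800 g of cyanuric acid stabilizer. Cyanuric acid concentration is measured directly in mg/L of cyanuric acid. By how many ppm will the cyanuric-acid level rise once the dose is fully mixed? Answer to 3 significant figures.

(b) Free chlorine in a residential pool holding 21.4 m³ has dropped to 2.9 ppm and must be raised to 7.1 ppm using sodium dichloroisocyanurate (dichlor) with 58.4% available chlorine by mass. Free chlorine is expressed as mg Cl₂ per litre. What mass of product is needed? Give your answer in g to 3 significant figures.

(a) Volume: 134,000 US gal × 3.785 L/gal = 507,190 L.
(a) Rise: 18,800 g / 507,190 L × 1000 = 37.07 mg/L.

(b) Volume: 21.4 m³ = 21,400 L.
(b) Chlorine deficit: 7.1 − 2.9 = 4.2 ppm = 4.2 mg/L as Cl₂.
(b) Cl₂ equivalent needed: 4.2 mg/L × 21,400 L = 89,880 mg = 89.88 g.
(b) Product at 58.4% available chlorine: 89.88 / 0.584 = 153.9 g.

(a) 37.1 ppm; (b) 154 g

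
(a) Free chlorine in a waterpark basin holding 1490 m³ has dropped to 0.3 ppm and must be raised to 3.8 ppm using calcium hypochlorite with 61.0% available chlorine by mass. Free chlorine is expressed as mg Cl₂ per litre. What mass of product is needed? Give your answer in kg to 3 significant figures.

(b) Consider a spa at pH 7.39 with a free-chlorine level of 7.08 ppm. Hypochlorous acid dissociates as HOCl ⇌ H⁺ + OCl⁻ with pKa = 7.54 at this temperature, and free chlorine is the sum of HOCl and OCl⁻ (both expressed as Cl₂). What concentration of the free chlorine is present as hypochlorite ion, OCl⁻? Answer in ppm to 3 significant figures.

(a) Volume: 1490 m³ = 1,490,000 L.
(a) Chlorine deficit: 3.8 − 0.3 = 3.5 ppm = 3.5 mg/L as Cl₂.
(a) Cl₂ equivalent needed: 3.5 mg/L × 1,490,000 L = 5,215,000 mg = 5215 g.
(a) Product at 61.0% available chlorine: 5215 / 0.61 = 8549 g.

(b) [OCl⁻]/[HOCl] = 10^(pH − pKa) = 10^(7.39 − 7.54) = 10^-0.15 = 0.7079.
(b) Fraction as HOCl = 1 / (1 + 0.7079) = 0.5855.
(b) OCl⁻ = (1 − 0.5855) × 7.08 ppm = 2.935 ppm.

(a) 8.55 kg; (b) 2.93 ppm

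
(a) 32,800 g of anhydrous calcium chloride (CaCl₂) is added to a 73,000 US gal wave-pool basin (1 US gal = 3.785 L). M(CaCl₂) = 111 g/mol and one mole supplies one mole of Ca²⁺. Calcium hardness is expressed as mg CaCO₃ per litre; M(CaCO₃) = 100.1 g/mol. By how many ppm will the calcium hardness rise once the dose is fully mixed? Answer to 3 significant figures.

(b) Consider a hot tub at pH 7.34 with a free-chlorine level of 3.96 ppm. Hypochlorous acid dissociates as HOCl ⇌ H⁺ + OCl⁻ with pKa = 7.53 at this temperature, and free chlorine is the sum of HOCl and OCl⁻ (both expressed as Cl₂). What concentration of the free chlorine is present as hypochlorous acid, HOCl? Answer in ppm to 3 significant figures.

(a) Volume: 73,000 US gal × 3.785 L/gal = 276,305 L.
(a) Moles of Ca²⁺: 32,800 g ÷ 111 g/mol = 295.5 mol.
(a) As CaCO₃: 295.5 mol × 100.1 g/mol = 29,580 g.
(a) Rise: 29,580 g / 276,305 L × 1000 = 107.1 mg/L.

(b) [OCl⁻]/[HOCl] = 10^(pH − pKa) = 10^(7.34 − 7.53) = 10^-0.19 = 0.6457.
(b) Fraction as HOCl = 1 / (1 + 0.6457) = 0.6077.
(b) HOCl = 0.6077 × 3.96 ppm = 2.406 ppm.

(a) 107 ppm; (b) 2.41 ppm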